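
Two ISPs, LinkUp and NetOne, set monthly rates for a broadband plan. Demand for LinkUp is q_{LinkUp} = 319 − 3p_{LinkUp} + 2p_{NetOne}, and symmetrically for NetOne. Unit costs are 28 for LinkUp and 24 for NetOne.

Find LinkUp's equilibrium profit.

15552

LinkUp's profit: π = (p_{LinkUp} − 28)(319 − 3p_{LinkUp} + 2p_{NetOne}).
∂π/∂p_{LinkUp} = 403 − 6p_{LinkUp} + 2p_{NetOne} = 0 ⇒ p_{LinkUp} = 403/6 + (1/3)p_{NetOne}.
Similarly p_{NetOne} = 391/6 + (1/3)p_{LinkUp}.
Solving the two reaction functions simultaneously: (1 − (1/3)(1/3))p_{LinkUp} = 403/6 + (1/3)·(391/6), so (8/9)p_{LinkUp} = 800/9 and p_{LinkUp} = 100.
Then p_{NetOne} = 391/6 + (1/3)·100 = 98.5.
q_{LinkUp} = 319 − 3·100 + 2·98.5 = 216.
Profit = (100 − 28)·216 = 15552.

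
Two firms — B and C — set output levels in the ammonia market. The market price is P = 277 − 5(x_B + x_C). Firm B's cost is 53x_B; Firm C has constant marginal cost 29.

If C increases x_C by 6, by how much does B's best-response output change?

Firm B's profit: π = x_B(277 − 5(x_B + x_C)) − 53x_B.
∂π/∂x_B = 224 − 10x_B − 5x_C = 0, so x_B = 22.4 − 0.5x_C.
The reaction-function slope is −0.5, so a 6-unit rise in x_C moves x_B by −0.5 × 6 = −3. B's best response falls — the actions are strategic substitutes.

-3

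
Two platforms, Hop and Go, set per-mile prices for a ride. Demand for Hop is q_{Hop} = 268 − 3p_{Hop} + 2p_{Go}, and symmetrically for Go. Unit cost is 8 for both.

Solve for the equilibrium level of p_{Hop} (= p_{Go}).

73

Hop's profit: π = (p_{Hop} − 8)(268 − 3p_{Hop} + 2p_{Go}).
∂π/∂p_{Hop} = 292 − 6p_{Hop} + 2p_{Go} = 0 ⇒ p_{Hop} = 146/3 + (1/3)p_{Go}.
By symmetry p_{Go} = p_{Hop}; substituting into the reaction function, (2/3)p_{Hop} = 146/3 and p_{Hop} = 73.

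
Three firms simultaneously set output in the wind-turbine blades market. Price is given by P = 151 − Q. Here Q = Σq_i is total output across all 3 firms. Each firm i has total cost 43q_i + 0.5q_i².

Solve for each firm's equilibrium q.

A representative firm's profit is π_i = q_i(151 − Q) − 43q_i − 0.5q_i², with Q = q_i + Σ_{j≠i} q_j.
First-order condition: 108 − 3q_i − Σ_{j≠i} q_j = 0.
Imposing symmetry (q_j = q for all j) turns Σ_{j≠i} q_j into 2q, so 108 = 5q and q = 21.6.

21.6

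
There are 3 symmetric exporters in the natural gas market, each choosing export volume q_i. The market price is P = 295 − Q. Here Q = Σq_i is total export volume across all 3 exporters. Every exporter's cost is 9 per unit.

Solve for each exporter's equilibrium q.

A representative exporter's profit is π_i = q_i(295 − Q) − 9q_i, with Q = q_i + Σ_{j≠i} q_j.
First-order condition: 286 − 2q_i − Σ_{j≠i} q_j = 0.
Imposing symmetry (q_j = q for all j) turns Σ_{j≠i} q_j into 2q, so 286 = 4q and q = 71.5.

71.5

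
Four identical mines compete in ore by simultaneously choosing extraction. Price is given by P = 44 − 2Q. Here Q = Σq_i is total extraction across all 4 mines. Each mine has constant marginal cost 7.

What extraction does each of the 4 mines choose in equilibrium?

3.7

A representative mine's profit is π_i = q_i(44 − 2Q) − 7q_i, with Q = q_i + Σ_{j≠i} q_j.
First-order condition: 37 − 4q_i − 2Σ_{j≠i} q_j = 0.
With identical mines, set every q_j = q: then 37 − 4q − 6q = 0, i.e. q = 37/10 = 3.7.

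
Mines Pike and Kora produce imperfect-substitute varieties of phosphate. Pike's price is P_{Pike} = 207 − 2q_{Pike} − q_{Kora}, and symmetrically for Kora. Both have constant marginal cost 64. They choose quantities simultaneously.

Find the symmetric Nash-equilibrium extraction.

Mine Pike's profit: π = q_{Pike}(207 − 2q_{Pike} − q_{Kora}) − 64q_{Pike}.
∂π/∂q_{Pike} = 143 − 4q_{Pike} − q_{Kora} = 0 ⇒ q_{Pike} = 35.75 − 0.25q_{Kora}.
By symmetry q_{Kora} = q_{Pike}; substituting into the reaction function, 1.25q_{Pike} = 35.75 and q_{Pike} = 28.6.

28.6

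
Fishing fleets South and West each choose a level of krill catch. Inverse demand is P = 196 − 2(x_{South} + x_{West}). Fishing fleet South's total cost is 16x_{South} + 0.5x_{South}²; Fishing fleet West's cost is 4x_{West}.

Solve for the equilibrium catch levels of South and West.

21, 37.5

Fishing fleet South's profit: π = x_{South}(196 − 2(x_{South} + x_{West})) − 16x_{South} − 0.5x_{South}².
∂π/∂x_{South} = 180 − 5x_{South} − 2x_{West} = 0, so x_{South} = 36 − 0.4x_{West}.
For West: ∂π/∂x_{West} = 192 − 4x_{West} − 2x_{South} = 0 ⇒ x_{West} = 48 − 0.5x_{South}.
Solving the two reaction functions simultaneously: (1 − (−0.4)(−0.5))x_{South} = 36 − 0.4·48, so 0.8x_{South} = 16.8 and x_{South} = 21.
Then x_{West} = 48 − 0.5·21 = 37.5.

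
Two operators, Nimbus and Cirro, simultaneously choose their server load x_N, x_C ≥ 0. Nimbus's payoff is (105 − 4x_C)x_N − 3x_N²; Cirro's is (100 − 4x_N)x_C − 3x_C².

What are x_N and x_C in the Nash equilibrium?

Expanding Nimbus's payoff: 105x_N − 4x_Cx_N − 3x_N².
∂π/∂x_N = 105 − 4x_C − 6x_N = 0, so x_N = 17.5 − (2/3)x_C.
Likewise for Cirro: x_C = 50/3 − (2/3)x_N.
Solving the two reaction functions simultaneously: (1 − (−2/3)(−2/3))x_N = 17.5 − (2/3)·(50/3), so (5/9)x_N = 115/18 and x_N = 11.5.
Then x_C = 50/3 − (2/3)·11.5 = 9.

11.5, 9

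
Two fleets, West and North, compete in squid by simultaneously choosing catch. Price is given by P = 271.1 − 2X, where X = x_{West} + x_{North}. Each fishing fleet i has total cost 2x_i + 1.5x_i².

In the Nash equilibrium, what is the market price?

Fishing fleet West's profit: π = x_{West}(271.1 − 2(x_{West} + x_{North})) − 2x_{West} − 1.5x_{West}².
∂π/∂x_{West} = 269.1 − 7x_{West} − 2x_{North} = 0, so x_{West} = 2691/70 − (2/7)x_{North}.
Setting x_{West} = x_{North} in the reaction function: x_{West} = 2691/70 − (2/7)x_{West}, so x_{West} = (2691/70) / (9/7) = 29.9.
Equilibrium price: P = 271.1 − 2·59.8 = 151.5.

151.5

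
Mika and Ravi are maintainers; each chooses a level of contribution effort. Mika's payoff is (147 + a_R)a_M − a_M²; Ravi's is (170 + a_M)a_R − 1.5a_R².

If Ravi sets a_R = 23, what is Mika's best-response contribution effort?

Expanding Mika's payoff: 147a_M + a_Ra_M − a_M².
∂π/∂a_M = 147 + a_R − 2a_M = 0, so a_M = 73.5 + 0.5a_R.
At a_R = 23: a_M = 73.5 + 0.5·23 = 85.

85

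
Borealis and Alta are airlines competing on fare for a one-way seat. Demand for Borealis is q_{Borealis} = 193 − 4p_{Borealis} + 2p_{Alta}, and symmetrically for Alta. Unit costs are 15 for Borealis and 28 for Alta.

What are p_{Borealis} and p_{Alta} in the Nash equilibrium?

43.9, 49.1

Borealis's profit: π = (p_{Borealis} − 15)(193 − 4p_{Borealis} + 2p_{Alta}).
∂π/∂p_{Borealis} = 253 − 8p_{Borealis} + 2p_{Alta} = 0 ⇒ p_{Borealis} = 31.625 + 0.25p_{Alta}.
Similarly p_{Alta} = 38.125 + 0.25p_{Borealis}.
Plugging p_{Alta} into Borealis's best response: p_{Borealis} = 31.625 + 0.25(38.125 + 0.25p_{Borealis}) ⇒ 0.9375p_{Borealis} = 1317/32, so p_{Borealis} = 43.9.
Then p_{Alta} = 38.125 + 0.25·43.9 = 49.1.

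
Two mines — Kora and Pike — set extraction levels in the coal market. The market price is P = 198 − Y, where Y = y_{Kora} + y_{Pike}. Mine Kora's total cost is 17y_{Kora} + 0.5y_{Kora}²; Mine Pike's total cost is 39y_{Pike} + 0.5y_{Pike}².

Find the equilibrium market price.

113

Mine Kora's profit: π = y_{Kora}(198 − (y_{Kora} + y_{Pike})) − 17y_{Kora} − 0.5y_{Kora}².
∂π/∂y_{Kora} = 181 − 3y_{Kora} − y_{Pike} = 0, so y_{Kora} = 181/3 − (1/3)y_{Pike}.
By the same steps for Pike: y_{Pike} = 53 − (1/3)y_{Kora}.
Substituting the second reaction function into the first: y_{Kora} = 181/3 − (1/3)(53 − (1/3)y_{Kora}), which gives (8/9)y_{Kora} = 128/3 ⇒ y_{Kora} = 48.
Then y_{Pike} = 53 − (1/3)·48 = 37.
Equilibrium price: P = 198 − 85 = 113.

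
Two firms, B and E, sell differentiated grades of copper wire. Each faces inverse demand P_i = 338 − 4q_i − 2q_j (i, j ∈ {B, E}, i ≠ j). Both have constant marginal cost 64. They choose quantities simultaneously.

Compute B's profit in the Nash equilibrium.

3003.04

Firm B's profit: π = q_B(338 − 4q_B − 2q_E) − 64q_B.
∂π/∂q_B = 274 − 8q_B − 2q_E = 0 ⇒ q_B = 34.25 − 0.25q_E.
By symmetry q_E = q_B; substituting into the reaction function, 1.25q_B = 34.25 and q_B = 27.4.
P_B = 338 − 4·27.4 − 2·27.4 = 173.6.
Profit = (173.6 − 64)·27.4 = 3003.04.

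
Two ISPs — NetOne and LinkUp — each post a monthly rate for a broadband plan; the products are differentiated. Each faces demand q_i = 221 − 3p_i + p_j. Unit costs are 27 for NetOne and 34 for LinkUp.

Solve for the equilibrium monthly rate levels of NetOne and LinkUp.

61, 64

NetOne's profit: π = (p_{NetOne} − 27)(221 − 3p_{NetOne} + p_{LinkUp}).
∂π/∂p_{NetOne} = 302 − 6p_{NetOne} + p_{LinkUp} = 0 ⇒ p_{NetOne} = 151/3 + (1/6)p_{LinkUp}.
Similarly p_{LinkUp} = 323/6 + (1/6)p_{NetOne}.
Solving the two reaction functions simultaneously: (1 − (1/6)(1/6))p_{NetOne} = 151/3 + (1/6)·(323/6), so (35/36)p_{NetOne} = 2135/36 and p_{NetOne} = 61.
Then p_{LinkUp} = 323/6 + (1/6)·61 = 64.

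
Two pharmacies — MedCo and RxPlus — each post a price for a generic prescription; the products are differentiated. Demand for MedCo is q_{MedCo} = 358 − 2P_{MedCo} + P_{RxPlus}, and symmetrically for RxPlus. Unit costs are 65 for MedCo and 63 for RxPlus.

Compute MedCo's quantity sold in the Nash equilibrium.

MedCo's profit: π = (P_{MedCo} − 65)(358 − 2P_{MedCo} + P_{RxPlus}).
∂π/∂P_{MedCo} = 488 − 4P_{MedCo} + P_{RxPlus} = 0 ⇒ P_{MedCo} = 122 + 0.25P_{RxPlus}.
Similarly P_{RxPlus} = 121 + 0.25P_{MedCo}.
Substituting the second reaction function into the first: P_{MedCo} = 122 + 0.25(121 + 0.25P_{MedCo}), which gives 0.9375P_{MedCo} = 152.25 ⇒ P_{MedCo} = 162.4.
Then P_{RxPlus} = 121 + 0.25·162.4 = 161.6.
q_{MedCo} = 358 − 2·162.4 + 161.6 = 194.8.

194.8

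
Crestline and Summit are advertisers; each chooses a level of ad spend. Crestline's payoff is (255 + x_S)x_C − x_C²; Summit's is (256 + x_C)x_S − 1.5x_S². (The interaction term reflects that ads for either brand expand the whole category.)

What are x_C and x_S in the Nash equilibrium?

Expanding Crestline's payoff: 255x_C + x_Sx_C − x_C².
∂π/∂x_C = 255 + x_S − 2x_C = 0, so x_C = 127.5 + 0.5x_S.
Likewise for Summit: x_S = 256/3 + (1/3)x_C.
Solving the two reaction functions simultaneously: (1 − (0.5)(1/3))x_C = 127.5 + 0.5·(256/3), so (5/6)x_C = 1021/6 and x_C = 204.2.
Then x_S = 256/3 + (1/3)·204.2 = 153.4.

204.2, 153.4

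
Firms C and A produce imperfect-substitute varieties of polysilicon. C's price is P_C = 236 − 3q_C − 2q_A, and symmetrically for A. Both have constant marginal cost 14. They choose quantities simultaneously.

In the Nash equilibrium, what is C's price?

Firm C's profit: π = q_C(236 − 3q_C − 2q_A) − 14q_C.
∂π/∂q_C = 222 − 6q_C − 2q_A = 0 ⇒ q_C = 37 − (1/3)q_A.
By symmetry q_A = q_C; substituting into the reaction function, (4/3)q_C = 37 and q_C = 27.75.
P_C = 236 − 3·27.75 − 2·27.75 = 97.25.

97.25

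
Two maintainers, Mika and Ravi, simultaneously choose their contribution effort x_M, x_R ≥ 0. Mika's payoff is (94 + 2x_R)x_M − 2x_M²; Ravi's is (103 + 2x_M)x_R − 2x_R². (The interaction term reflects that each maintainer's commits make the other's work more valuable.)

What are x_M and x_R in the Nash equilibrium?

Expanding Mika's payoff: 94x_M + 2x_Rx_M − 2x_M².
∂π/∂x_M = 94 + 2x_R − 4x_M = 0, so x_M = 23.5 + 0.5x_R.
Likewise for Ravi: x_R = 25.75 + 0.5x_M.
Plugging x_R into Mika's best response: x_M = 23.5 + 0.5(25.75 + 0.5x_M) ⇒ 0.75x_M = 36.375, so x_M = 48.5.
Then x_R = 25.75 + 0.5·48.5 = 50.

48.5, 50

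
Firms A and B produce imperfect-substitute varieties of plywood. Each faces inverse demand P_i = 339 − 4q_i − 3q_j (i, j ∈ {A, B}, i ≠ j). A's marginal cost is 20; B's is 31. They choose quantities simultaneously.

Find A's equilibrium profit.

3504.64

Firm A's profit: π = q_A(339 − 4q_A − 3q_B) − 20q_A.
∂π/∂q_A = 319 − 8q_A − 3q_B = 0 ⇒ q_A = 39.875 − 0.375q_B.
Similarly q_B = 38.5 − 0.375q_A.
Substituting the second reaction function into the first: q_A = 39.875 − 0.375(38.5 − 0.375q_A), which gives (55/64)q_A = 25.4375 ⇒ q_A = 29.6.
Then q_B = 38.5 − 0.375·29.6 = 27.4.
P_A = 339 − 4·29.6 − 3·27.4 = 138.4.
Profit = (138.4 − 20)·29.6 = 3504.64.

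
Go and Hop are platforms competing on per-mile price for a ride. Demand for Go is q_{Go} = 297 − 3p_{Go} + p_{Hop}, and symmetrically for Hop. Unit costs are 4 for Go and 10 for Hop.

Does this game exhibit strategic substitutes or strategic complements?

strategic complements

Go's profit: π = (p_{Go} − 4)(297 − 3p_{Go} + p_{Hop}).
∂π/∂p_{Go} = 309 − 6p_{Go} + p_{Hop} = 0 ⇒ p_{Go} = 51.5 + (1/6)p_{Hop}.
The best-response slope dp_{Go}/dp_{Hop} = 1/6 > 0: the reaction function is upward-sloping, so the choices are strategic complements.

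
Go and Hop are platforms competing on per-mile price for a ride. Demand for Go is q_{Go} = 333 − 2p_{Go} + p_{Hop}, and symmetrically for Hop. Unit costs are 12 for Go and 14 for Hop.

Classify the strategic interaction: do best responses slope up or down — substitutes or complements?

Go's profit: π = (p_{Go} − 12)(333 − 2p_{Go} + p_{Hop}).
∂π/∂p_{Go} = 357 − 4p_{Go} + p_{Hop} = 0 ⇒ p_{Go} = 89.25 + 0.25p_{Hop}.
The best-response slope dp_{Go}/dp_{Hop} = 0.25 > 0: the reaction function is upward-sloping, so the choices are strategic complements.

strategic complements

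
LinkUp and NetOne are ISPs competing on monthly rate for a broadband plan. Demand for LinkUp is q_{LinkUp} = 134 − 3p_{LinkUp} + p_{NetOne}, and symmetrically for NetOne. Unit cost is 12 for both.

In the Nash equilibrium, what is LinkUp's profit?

LinkUp's profit: π = (p_{LinkUp} − 12)(134 − 3p_{LinkUp} + p_{NetOne}).
∂π/∂p_{LinkUp} = 170 − 6p_{LinkUp} + p_{NetOne} = 0 ⇒ p_{LinkUp} = 85/3 + (1/6)p_{NetOne}.
By symmetry p_{NetOne} = p_{LinkUp}; substituting into the reaction function, (5/6)p_{LinkUp} = 85/3 and p_{LinkUp} = 34.
q_{LinkUp} = 134 − 3·34 + 34 = 66.
Profit = (34 − 12)·66 = 1452.

1452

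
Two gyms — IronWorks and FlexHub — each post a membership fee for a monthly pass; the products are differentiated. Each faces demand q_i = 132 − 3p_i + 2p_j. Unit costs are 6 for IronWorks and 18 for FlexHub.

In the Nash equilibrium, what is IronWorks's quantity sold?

101.25

IronWorks's profit: π = (p_{IronWorks} − 6)(132 − 3p_{IronWorks} + 2p_{FlexHub}).
∂π/∂p_{IronWorks} = 150 − 6p_{IronWorks} + 2p_{FlexHub} = 0 ⇒ p_{IronWorks} = 25 + (1/3)p_{FlexHub}.
Similarly p_{FlexHub} = 31 + (1/3)p_{IronWorks}.
Substituting the second reaction function into the first: p_{IronWorks} = 25 + (1/3)(31 + (1/3)p_{IronWorks}), which gives (8/9)p_{IronWorks} = 106/3 ⇒ p_{IronWorks} = 39.75.
Then p_{FlexHub} = 31 + (1/3)·39.75 = 44.25.
q_{IronWorks} = 132 − 3·39.75 + 2·44.25 = 101.25.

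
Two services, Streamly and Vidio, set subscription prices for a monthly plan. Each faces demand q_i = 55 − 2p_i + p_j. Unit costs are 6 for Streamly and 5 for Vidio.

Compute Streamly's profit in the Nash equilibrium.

Streamly's profit: π = (p_{Streamly} − 6)(55 − 2p_{Streamly} + p_{Vidio}).
∂π/∂p_{Streamly} = 67 − 4p_{Streamly} + p_{Vidio} = 0 ⇒ p_{Streamly} = 16.75 + 0.25p_{Vidio}.
Similarly p_{Vidio} = 16.25 + 0.25p_{Streamly}.
Solving the two reaction functions simultaneously: (1 − (0.25)(0.25))p_{Streamly} = 16.75 + 0.25·16.25, so 0.9375p_{Streamly} = 20.8125 and p_{Streamly} = 22.2.
Then p_{Vidio} = 16.25 + 0.25·22.2 = 21.8.
q_{Streamly} = 55 − 2·22.2 + 21.8 = 32.4.
Profit = (22.2 − 6)·32.4 = 524.88.

524.88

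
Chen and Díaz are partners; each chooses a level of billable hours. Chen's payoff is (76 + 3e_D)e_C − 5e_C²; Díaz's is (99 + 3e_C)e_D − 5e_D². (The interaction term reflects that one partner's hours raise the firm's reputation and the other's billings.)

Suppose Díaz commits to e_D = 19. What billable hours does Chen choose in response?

Expanding Chen's payoff: 76e_C + 3e_De_C − 5e_C².
∂π/∂e_C = 76 + 3e_D − 10e_C = 0, so e_C = 7.6 + 0.3e_D.
At e_D = 19: e_C = 7.6 + 0.3·19 = 13.3.

13.3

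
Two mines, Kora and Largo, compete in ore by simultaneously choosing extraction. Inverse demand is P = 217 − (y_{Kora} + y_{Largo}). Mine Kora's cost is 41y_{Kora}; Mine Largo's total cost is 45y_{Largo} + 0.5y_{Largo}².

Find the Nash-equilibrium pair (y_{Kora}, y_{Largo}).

Mine Kora's profit: π = y_{Kora}(217 − (y_{Kora} + y_{Largo})) − 41y_{Kora}.
∂π/∂y_{Kora} = 176 − 2y_{Kora} − y_{Largo} = 0, so y_{Kora} = 88 − 0.5y_{Largo}.
For Largo: ∂π/∂y_{Largo} = 172 − 3y_{Largo} − y_{Kora} = 0 ⇒ y_{Largo} = 172/3 − (1/3)y_{Kora}.
Solving the two reaction functions simultaneously: (1 − (−0.5)(−1/3))y_{Kora} = 88 − 0.5·(172/3), so (5/6)y_{Kora} = 178/3 and y_{Kora} = 71.2.
Then y_{Largo} = 172/3 − (1/3)·71.2 = 33.6.

71.2, 33.6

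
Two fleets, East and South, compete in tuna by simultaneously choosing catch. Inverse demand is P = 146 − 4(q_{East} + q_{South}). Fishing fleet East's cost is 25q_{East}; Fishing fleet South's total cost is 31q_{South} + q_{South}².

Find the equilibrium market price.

71.875

Fishing fleet East's profit: π = q_{East}(146 − 4(q_{East} + q_{South})) − 25q_{East}.
∂π/∂q_{East} = 121 − 8q_{East} − 4q_{South} = 0, so q_{East} = 15.125 − 0.5q_{South}.
For South: ∂π/∂q_{South} = 115 − 10q_{South} − 4q_{East} = 0 ⇒ q_{South} = 11.5 − 0.4q_{East}.
Plugging q_{South} into East's best response: q_{East} = 15.125 − 0.5(11.5 − 0.4q_{East}) ⇒ 0.8q_{East} = 9.375, so q_{East} = 375/32.
Then q_{South} = 11.5 − 0.4·(375/32) = 6.8125.
Equilibrium price: P = 146 − 4·(593/32) = 71.875.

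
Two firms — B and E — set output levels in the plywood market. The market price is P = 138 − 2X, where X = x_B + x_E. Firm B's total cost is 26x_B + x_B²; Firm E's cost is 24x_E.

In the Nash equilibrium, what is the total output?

Firm B's profit: π = x_B(138 − 2(x_B + x_E)) − 26x_B − x_B².
∂π/∂x_B = 112 − 6x_B − 2x_E = 0, so x_B = 56/3 − (1/3)x_E.
For E: ∂π/∂x_E = 114 − 4x_E − 2x_B = 0 ⇒ x_E = 28.5 − 0.5x_B.
Plugging x_E into B's best response: x_B = 56/3 − (1/3)(28.5 − 0.5x_B) ⇒ (5/6)x_B = 55/6, so x_B = 11.
Then x_E = 28.5 − 0.5·11 = 23.
Total output: 11 + 23 = 34.

34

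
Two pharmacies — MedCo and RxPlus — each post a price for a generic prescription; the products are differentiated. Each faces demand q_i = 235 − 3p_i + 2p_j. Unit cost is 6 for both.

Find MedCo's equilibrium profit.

9832.6875

MedCo's profit: π = (p_{MedCo} − 6)(235 − 3p_{MedCo} + 2p_{RxPlus}).
∂π/∂p_{MedCo} = 253 − 6p_{MedCo} + 2p_{RxPlus} = 0 ⇒ p_{MedCo} = 253/6 + (1/3)p_{RxPlus}.
Setting p_{MedCo} = p_{RxPlus} in the reaction function: p_{MedCo} = 253/6 + (1/3)p_{MedCo}, so p_{MedCo} = (253/6) / (2/3) = 63.25.
q_{MedCo} = 235 − 3·63.25 + 2·63.25 = 171.75.
Profit = (63.25 − 6)·171.75 = 9832.6875.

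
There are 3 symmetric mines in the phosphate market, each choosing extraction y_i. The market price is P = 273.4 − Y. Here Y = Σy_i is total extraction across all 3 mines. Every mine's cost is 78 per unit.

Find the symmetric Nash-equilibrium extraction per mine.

A representative mine's profit is π_i = y_i(273.4 − Y) − 78y_i, with Y = y_i + Σ_{j≠i} y_j.
First-order condition: 195.4 − 2y_i − Σ_{j≠i} y_j = 0.
In a symmetric equilibrium every mine chooses the same y, so Σ_{j≠i} y_j = 2y. The condition becomes 195.4 − 4y = 0, giving y = 195.4/4 = 48.85.

48.85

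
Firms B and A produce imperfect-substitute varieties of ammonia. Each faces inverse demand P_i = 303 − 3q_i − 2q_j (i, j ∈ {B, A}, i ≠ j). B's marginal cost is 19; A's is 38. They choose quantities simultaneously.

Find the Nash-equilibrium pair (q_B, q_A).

36.6875, 31.9375

Firm B's profit: π = q_B(303 − 3q_B − 2q_A) − 19q_B.
∂π/∂q_B = 284 − 6q_B − 2q_A = 0 ⇒ q_B = 142/3 − (1/3)q_A.
Similarly q_A = 265/6 − (1/3)q_B.
Solving the two reaction functions simultaneously: (1 − (−1/3)(−1/3))q_B = 142/3 − (1/3)·(265/6), so (8/9)q_B = 587/18 and q_B = 36.6875.
Then q_A = 265/6 − (1/3)·36.6875 = 31.9375.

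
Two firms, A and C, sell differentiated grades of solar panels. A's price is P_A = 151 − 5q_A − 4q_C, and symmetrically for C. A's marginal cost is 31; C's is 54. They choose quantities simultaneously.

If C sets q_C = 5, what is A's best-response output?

Firm A's profit: π = q_A(151 − 5q_A − 4q_C) − 31q_A.
∂π/∂q_A = 120 − 10q_A − 4q_C = 0 ⇒ q_A = 12 − 0.4q_C.
At q_C = 5: q_A = 12 − 0.4·5 = 10.

10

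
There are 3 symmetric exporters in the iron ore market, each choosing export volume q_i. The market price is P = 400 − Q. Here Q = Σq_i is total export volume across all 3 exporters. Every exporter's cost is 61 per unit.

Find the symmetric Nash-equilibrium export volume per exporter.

A representative exporter's profit is π_i = q_i(400 − Q) − 61q_i, with Q = q_i + Σ_{j≠i} q_j.
First-order condition: 339 − 2q_i − Σ_{j≠i} q_j = 0.
With identical exporters, set every q_j = q: then 339 − 2q − 2q = 0, i.e. q = 339/4 = 84.75.

84.75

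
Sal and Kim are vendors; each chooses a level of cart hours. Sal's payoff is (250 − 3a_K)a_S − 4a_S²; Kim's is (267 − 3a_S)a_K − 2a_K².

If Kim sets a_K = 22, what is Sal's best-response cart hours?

23

Expanding Sal's payoff: 250a_S − 3a_Ka_S − 4a_S².
∂π/∂a_S = 250 − 3a_K − 8a_S = 0, so a_S = 31.25 − 0.375a_K.
At a_K = 22: a_S = 31.25 − 0.375·22 = 23.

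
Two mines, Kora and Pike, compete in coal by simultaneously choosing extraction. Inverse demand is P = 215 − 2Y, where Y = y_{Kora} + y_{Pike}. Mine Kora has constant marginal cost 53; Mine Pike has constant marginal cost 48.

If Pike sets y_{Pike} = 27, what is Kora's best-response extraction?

Mine Kora's profit: π = y_{Kora}(215 − 2(y_{Kora} + y_{Pike})) − 53y_{Kora}.
∂π/∂y_{Kora} = 162 − 4y_{Kora} − 2y_{Pike} = 0, so y_{Kora} = 40.5 − 0.5y_{Pike}.
At y_{Pike} = 27: y_{Kora} = 40.5 − 0.5·27 = 27.

27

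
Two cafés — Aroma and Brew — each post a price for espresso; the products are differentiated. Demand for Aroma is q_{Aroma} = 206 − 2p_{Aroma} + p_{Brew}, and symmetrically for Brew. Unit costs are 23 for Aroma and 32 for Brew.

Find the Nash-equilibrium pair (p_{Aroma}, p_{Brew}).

Aroma's profit: π = (p_{Aroma} − 23)(206 − 2p_{Aroma} + p_{Brew}).
∂π/∂p_{Aroma} = 252 − 4p_{Aroma} + p_{Brew} = 0 ⇒ p_{Aroma} = 63 + 0.25p_{Brew}.
Similarly p_{Brew} = 67.5 + 0.25p_{Aroma}.
Solving the two reaction functions simultaneously: (1 − (0.25)(0.25))p_{Aroma} = 63 + 0.25·67.5, so 0.9375p_{Aroma} = 79.875 and p_{Aroma} = 85.2.
Then p_{Brew} = 67.5 + 0.25·85.2 = 88.8.

85.2, 88.8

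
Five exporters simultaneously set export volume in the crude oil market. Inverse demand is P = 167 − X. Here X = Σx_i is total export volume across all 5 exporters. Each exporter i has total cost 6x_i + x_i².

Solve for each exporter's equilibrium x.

20.125

A representative exporter's profit is π_i = x_i(167 − X) − 6x_i − x_i², with X = x_i + Σ_{j≠i} x_j.
First-order condition: 161 − 4x_i − Σ_{j≠i} x_j = 0.
In a symmetric equilibrium every exporter chooses the same x, so Σ_{j≠i} x_j = 4x. The condition becomes 161 − 8x = 0, giving x = 161/8 = 20.125.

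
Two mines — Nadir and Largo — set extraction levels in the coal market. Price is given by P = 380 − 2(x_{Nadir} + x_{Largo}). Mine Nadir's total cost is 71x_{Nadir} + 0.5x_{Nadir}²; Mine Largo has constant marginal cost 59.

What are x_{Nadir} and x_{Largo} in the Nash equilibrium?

Mine Nadir's profit: π = x_{Nadir}(380 − 2(x_{Nadir} + x_{Largo})) − 71x_{Nadir} − 0.5x_{Nadir}².
∂π/∂x_{Nadir} = 309 − 5x_{Nadir} − 2x_{Largo} = 0, so x_{Nadir} = 61.8 − 0.4x_{Largo}.
For Largo: ∂π/∂x_{Largo} = 321 − 4x_{Largo} − 2x_{Nadir} = 0 ⇒ x_{Largo} = 80.25 − 0.5x_{Nadir}.
Plugging x_{Largo} into Nadir's best response: x_{Nadir} = 61.8 − 0.4(80.25 − 0.5x_{Nadir}) ⇒ 0.8x_{Nadir} = 29.7, so x_{Nadir} = 37.125.
Then x_{Largo} = 80.25 − 0.5·37.125 = 61.6875.

37.125, 61.6875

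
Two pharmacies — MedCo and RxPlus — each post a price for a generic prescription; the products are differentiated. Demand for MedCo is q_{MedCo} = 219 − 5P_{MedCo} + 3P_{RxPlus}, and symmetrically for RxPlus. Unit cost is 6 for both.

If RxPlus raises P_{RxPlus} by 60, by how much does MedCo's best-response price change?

18

MedCo's profit: π = (P_{MedCo} − 6)(219 − 5P_{MedCo} + 3P_{RxPlus}).
∂π/∂P_{MedCo} = 249 − 10P_{MedCo} + 3P_{RxPlus} = 0 ⇒ P_{MedCo} = 24.9 + 0.3P_{RxPlus}.
The reaction-function slope is 0.3, so a 60-unit rise in P_{RxPlus} moves P_{MedCo} by 0.3 × 60 = 18. MedCo's best response rises — the actions are strategic complements.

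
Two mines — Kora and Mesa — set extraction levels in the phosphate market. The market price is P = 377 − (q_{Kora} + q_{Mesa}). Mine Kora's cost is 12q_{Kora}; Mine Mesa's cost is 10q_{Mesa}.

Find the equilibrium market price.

Mine Kora's profit: π = q_{Kora}(377 − (q_{Kora} + q_{Mesa})) − 12q_{Kora}.
∂π/∂q_{Kora} = 365 − 2q_{Kora} − q_{Mesa} = 0, so q_{Kora} = 182.5 − 0.5q_{Mesa}.
By the same steps for Mesa: q_{Mesa} = 183.5 − 0.5q_{Kora}.
Plugging q_{Mesa} into Kora's best response: q_{Kora} = 182.5 − 0.5(183.5 − 0.5q_{Kora}) ⇒ 0.75q_{Kora} = 90.75, so q_{Kora} = 121.
Then q_{Mesa} = 183.5 − 0.5·121 = 123.
Equilibrium price: P = 377 − 244 = 133.

133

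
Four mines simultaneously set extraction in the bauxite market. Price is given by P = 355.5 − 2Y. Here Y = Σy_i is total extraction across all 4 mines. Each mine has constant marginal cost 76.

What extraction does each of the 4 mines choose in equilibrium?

A representative mine's profit is π_i = y_i(355.5 − 2Y) − 76y_i, with Y = y_i + Σ_{j≠i} y_j.
First-order condition: 279.5 − 4y_i − 2Σ_{j≠i} y_j = 0.
Imposing symmetry (y_j = y for all j) turns Σ_{j≠i} y_j into 3y, so 279.5 = 10y and y = 27.95.

27.95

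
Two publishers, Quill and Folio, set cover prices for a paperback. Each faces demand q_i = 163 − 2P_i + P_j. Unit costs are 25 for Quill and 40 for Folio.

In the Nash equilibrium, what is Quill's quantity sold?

Quill's profit: π = (P_{Quill} − 25)(163 − 2P_{Quill} + P_{Folio}).
∂π/∂P_{Quill} = 213 − 4P_{Quill} + P_{Folio} = 0 ⇒ P_{Quill} = 53.25 + 0.25P_{Folio}.
Similarly P_{Folio} = 60.75 + 0.25P_{Quill}.
Substituting the second reaction function into the first: P_{Quill} = 53.25 + 0.25(60.75 + 0.25P_{Quill}), which gives 0.9375P_{Quill} = 68.4375 ⇒ P_{Quill} = 73.
Then P_{Folio} = 60.75 + 0.25·73 = 79.
q_{Quill} = 163 − 2·73 + 79 = 96.

96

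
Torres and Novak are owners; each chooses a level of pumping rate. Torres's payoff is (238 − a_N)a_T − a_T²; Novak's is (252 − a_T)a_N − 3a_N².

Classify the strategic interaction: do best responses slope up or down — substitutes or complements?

Expanding Torres's payoff: 238a_T − a_Na_T − a_T².
∂π/∂a_T = 238 − a_N − 2a_T = 0, so a_T = 119 − 0.5a_N.
The best-response slope da_T/da_N = −0.5 < 0: the reaction function is downward-sloping, so the choices are strategic substitutes.

strategic substitutes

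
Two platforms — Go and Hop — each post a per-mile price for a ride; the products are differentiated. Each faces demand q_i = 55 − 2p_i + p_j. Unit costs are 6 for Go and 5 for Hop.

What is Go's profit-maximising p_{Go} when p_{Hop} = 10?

19.25

Go's profit: π = (p_{Go} − 6)(55 − 2p_{Go} + p_{Hop}).
∂π/∂p_{Go} = 67 − 4p_{Go} + p_{Hop} = 0 ⇒ p_{Go} = 16.75 + 0.25p_{Hop}.
At p_{Hop} = 10: p_{Go} = 16.75 + 0.25·10 = 19.25.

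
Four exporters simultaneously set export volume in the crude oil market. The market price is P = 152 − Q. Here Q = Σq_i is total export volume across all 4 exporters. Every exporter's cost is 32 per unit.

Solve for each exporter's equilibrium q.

24

A representative exporter's profit is π_i = q_i(152 − Q) − 32q_i, with Q = q_i + Σ_{j≠i} q_j.
First-order condition: 120 − 2q_i − Σ_{j≠i} q_j = 0.
With identical exporters, set every q_j = q: then 120 − 2q − 3q = 0, i.e. q = 120/5 = 24.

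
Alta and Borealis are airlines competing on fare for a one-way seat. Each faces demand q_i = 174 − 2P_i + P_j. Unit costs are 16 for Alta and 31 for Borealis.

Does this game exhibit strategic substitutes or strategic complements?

strategic complements

Alta's profit: π = (P_{Alta} − 16)(174 − 2P_{Alta} + P_{Borealis}).
∂π/∂P_{Alta} = 206 − 4P_{Alta} + P_{Borealis} = 0 ⇒ P_{Alta} = 51.5 + 0.25P_{Borealis}.
The best-response slope dP_{Alta}/dP_{Borealis} = 0.25 > 0: the reaction function is upward-sloping, so the choices are strategic complements.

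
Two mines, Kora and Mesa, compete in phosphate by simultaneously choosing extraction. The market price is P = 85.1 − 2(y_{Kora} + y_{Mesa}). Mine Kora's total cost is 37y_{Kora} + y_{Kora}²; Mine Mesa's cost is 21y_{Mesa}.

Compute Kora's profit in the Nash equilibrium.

30.9123

Mine Kora's profit: π = y_{Kora}(85.1 − 2(y_{Kora} + y_{Mesa})) − 37y_{Kora} − y_{Kora}².
∂π/∂y_{Kora} = 48.1 − 6y_{Kora} − 2y_{Mesa} = 0, so y_{Kora} = 481/60 − (1/3)y_{Mesa}.
For Mesa: ∂π/∂y_{Mesa} = 64.1 − 4y_{Mesa} − 2y_{Kora} = 0 ⇒ y_{Mesa} = 16.025 − 0.5y_{Kora}.
Solving the two reaction functions simultaneously: (1 − (−1/3)(−0.5))y_{Kora} = 481/60 − (1/3)·16.025, so (5/6)y_{Kora} = 2.675 and y_{Kora} = 3.21.
Then y_{Mesa} = 16.025 − 0.5·3.21 = 14.42.
Price P = 85.1 − 2·17.63 = 49.84.
Kora's profit: (49.84 − 37)·3.21 − (3.21)² = 30.9123.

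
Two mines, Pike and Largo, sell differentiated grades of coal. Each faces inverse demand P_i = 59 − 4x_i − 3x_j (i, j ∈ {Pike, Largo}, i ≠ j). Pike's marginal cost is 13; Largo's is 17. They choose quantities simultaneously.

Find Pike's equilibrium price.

Mine Pike's profit: π = x_{Pike}(59 − 4x_{Pike} − 3x_{Largo}) − 13x_{Pike}.
∂π/∂x_{Pike} = 46 − 8x_{Pike} − 3x_{Largo} = 0 ⇒ x_{Pike} = 5.75 − 0.375x_{Largo}.
Similarly x_{Largo} = 5.25 − 0.375x_{Pike}.
Plugging x_{Largo} into Pike's best response: x_{Pike} = 5.75 − 0.375(5.25 − 0.375x_{Pike}) ⇒ (55/64)x_{Pike} = 121/32, so x_{Pike} = 4.4.
Then x_{Largo} = 5.25 − 0.375·4.4 = 3.6.
P_{Pike} = 59 − 4·4.4 − 3·3.6 = 30.6.

30.6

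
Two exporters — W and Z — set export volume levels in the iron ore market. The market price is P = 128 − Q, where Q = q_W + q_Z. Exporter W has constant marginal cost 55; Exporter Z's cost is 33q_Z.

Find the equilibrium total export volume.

Exporter W's profit: π = q_W(128 − (q_W + q_Z)) − 55q_W.
∂π/∂q_W = 73 − 2q_W − q_Z = 0, so q_W = 36.5 − 0.5q_Z.
By the same steps for Z: q_Z = 47.5 − 0.5q_W.
Solving the two reaction functions simultaneously: (1 − (−0.5)(−0.5))q_W = 36.5 − 0.5·47.5, so 0.75q_W = 12.75 and q_W = 17.
Then q_Z = 47.5 − 0.5·17 = 39.
Total export volume: 17 + 39 = 56.

56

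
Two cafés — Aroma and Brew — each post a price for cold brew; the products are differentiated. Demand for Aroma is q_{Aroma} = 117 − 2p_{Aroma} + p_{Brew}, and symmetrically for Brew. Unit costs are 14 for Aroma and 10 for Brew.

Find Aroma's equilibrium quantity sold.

67.6

Aroma's profit: π = (p_{Aroma} − 14)(117 − 2p_{Aroma} + p_{Brew}).
∂π/∂p_{Aroma} = 145 − 4p_{Aroma} + p_{Brew} = 0 ⇒ p_{Aroma} = 36.25 + 0.25p_{Brew}.
Similarly p_{Brew} = 34.25 + 0.25p_{Aroma}.
Substituting the second reaction function into the first: p_{Aroma} = 36.25 + 0.25(34.25 + 0.25p_{Aroma}), which gives 0.9375p_{Aroma} = 44.8125 ⇒ p_{Aroma} = 47.8.
Then p_{Brew} = 34.25 + 0.25·47.8 = 46.2.
q_{Aroma} = 117 − 2·47.8 + 46.2 = 67.6.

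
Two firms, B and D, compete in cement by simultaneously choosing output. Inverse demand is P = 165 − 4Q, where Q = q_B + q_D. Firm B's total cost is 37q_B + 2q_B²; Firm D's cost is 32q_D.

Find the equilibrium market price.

86.2

Firm B's profit: π = q_B(165 − 4(q_B + q_D)) − 37q_B − 2q_B².
∂π/∂q_B = 128 − 12q_B − 4q_D = 0, so q_B = 32/3 − (1/3)q_D.
For D: ∂π/∂q_D = 133 − 8q_D − 4q_B = 0 ⇒ q_D = 16.625 − 0.5q_B.
Substituting the second reaction function into the first: q_B = 32/3 − (1/3)(16.625 − 0.5q_B), which gives (5/6)q_B = 5.125 ⇒ q_B = 6.15.
Then q_D = 16.625 − 0.5·6.15 = 13.55.
Equilibrium price: P = 165 − 4·19.7 = 86.2.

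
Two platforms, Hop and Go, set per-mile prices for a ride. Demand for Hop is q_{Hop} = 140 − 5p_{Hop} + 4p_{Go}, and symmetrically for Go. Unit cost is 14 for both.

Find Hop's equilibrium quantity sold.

105

Hop's profit: π = (p_{Hop} − 14)(140 − 5p_{Hop} + 4p_{Go}).
∂π/∂p_{Hop} = 210 − 10p_{Hop} + 4p_{Go} = 0 ⇒ p_{Hop} = 21 + 0.4p_{Go}.
Setting p_{Hop} = p_{Go} in the reaction function: p_{Hop} = 21 + 0.4p_{Hop}, so p_{Hop} = 21 / 0.6 = 35.
q_{Hop} = 140 − 5·35 + 4·35 = 105.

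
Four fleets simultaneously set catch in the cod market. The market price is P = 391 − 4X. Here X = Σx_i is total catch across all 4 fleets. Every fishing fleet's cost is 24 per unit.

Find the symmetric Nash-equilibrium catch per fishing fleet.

A representative fishing fleet's profit is π_i = x_i(391 − 4X) − 24x_i, with X = x_i + Σ_{j≠i} x_j.
First-order condition: 367 − 8x_i − 4Σ_{j≠i} x_j = 0.
Imposing symmetry (x_j = x for all j) turns Σ_{j≠i} x_j into 3x, so 367 = 20x and x = 18.35.

18.35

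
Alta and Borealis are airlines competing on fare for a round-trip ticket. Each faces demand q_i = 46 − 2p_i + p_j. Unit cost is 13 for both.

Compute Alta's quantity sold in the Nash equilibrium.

Alta's profit: π = (p_{Alta} − 13)(46 − 2p_{Alta} + p_{Borealis}).
∂π/∂p_{Alta} = 72 − 4p_{Alta} + p_{Borealis} = 0 ⇒ p_{Alta} = 18 + 0.25p_{Borealis}.
By symmetry p_{Borealis} = p_{Alta}; substituting into the reaction function, 0.75p_{Alta} = 18 and p_{Alta} = 24.
q_{Alta} = 46 − 2·24 + 24 = 22.

22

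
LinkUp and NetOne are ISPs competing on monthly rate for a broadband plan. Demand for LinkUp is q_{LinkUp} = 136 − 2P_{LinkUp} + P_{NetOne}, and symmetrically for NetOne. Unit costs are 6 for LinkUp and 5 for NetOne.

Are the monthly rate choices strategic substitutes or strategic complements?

LinkUp's profit: π = (P_{LinkUp} − 6)(136 − 2P_{LinkUp} + P_{NetOne}).
∂π/∂P_{LinkUp} = 148 − 4P_{LinkUp} + P_{NetOne} = 0 ⇒ P_{LinkUp} = 37 + 0.25P_{NetOne}.
The best-response slope dP_{LinkUp}/dP_{NetOne} = 0.25 > 0: the reaction function is upward-sloping, so the choices are strategic complements.

strategic complements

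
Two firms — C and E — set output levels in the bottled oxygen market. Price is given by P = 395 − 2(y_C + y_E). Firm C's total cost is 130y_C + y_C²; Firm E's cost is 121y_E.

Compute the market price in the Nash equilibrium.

Firm C's profit: π = y_C(395 − 2(y_C + y_E)) − 130y_C − y_C².
∂π/∂y_C = 265 − 6y_C − 2y_E = 0, so y_C = 265/6 − (1/3)y_E.
For E: ∂π/∂y_E = 274 − 4y_E − 2y_C = 0 ⇒ y_E = 68.5 − 0.5y_C.
Substituting the second reaction function into the first: y_C = 265/6 − (1/3)(68.5 − 0.5y_C), which gives (5/6)y_C = 64/3 ⇒ y_C = 25.6.
Then y_E = 68.5 − 0.5·25.6 = 55.7.
Equilibrium price: P = 395 − 2·81.3 = 232.4.

232.4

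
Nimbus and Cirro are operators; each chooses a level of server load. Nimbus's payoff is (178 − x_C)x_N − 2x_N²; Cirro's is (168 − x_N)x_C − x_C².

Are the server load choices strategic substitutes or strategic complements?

Expanding Nimbus's payoff: 178x_N − x_Cx_N − 2x_N².
∂π/∂x_N = 178 − x_C − 4x_N = 0, so x_N = 44.5 − 0.25x_C.
The best-response slope dx_N/dx_C = −0.25 < 0: the reaction function is downward-sloping, so the choices are strategic substitutes.

strategic substitutes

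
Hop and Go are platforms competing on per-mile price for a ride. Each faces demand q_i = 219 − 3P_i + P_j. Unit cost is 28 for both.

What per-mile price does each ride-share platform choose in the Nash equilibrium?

60.6

Hop's profit: π = (P_{Hop} − 28)(219 − 3P_{Hop} + P_{Go}).
∂π/∂P_{Hop} = 303 − 6P_{Hop} + P_{Go} = 0 ⇒ P_{Hop} = 50.5 + (1/6)P_{Go}.
The game is symmetric, so in equilibrium P_{Go} = P_{Hop}: the reaction function gives (5/6)P_{Hop} = 50.5, hence P_{Hop} = 60.6.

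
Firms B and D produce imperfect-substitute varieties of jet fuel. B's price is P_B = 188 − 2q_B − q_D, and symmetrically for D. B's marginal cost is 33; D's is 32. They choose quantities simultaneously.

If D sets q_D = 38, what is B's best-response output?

29.25

Firm B's profit: π = q_B(188 − 2q_B − q_D) − 33q_B.
∂π/∂q_B = 155 − 4q_B − q_D = 0 ⇒ q_B = 38.75 − 0.25q_D.
At q_D = 38: q_B = 38.75 − 0.25·38 = 29.25.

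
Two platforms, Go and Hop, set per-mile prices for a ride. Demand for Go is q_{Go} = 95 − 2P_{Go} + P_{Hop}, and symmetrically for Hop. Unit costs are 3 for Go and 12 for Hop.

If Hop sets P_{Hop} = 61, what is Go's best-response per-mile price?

Go's profit: π = (P_{Go} − 3)(95 − 2P_{Go} + P_{Hop}).
∂π/∂P_{Go} = 101 − 4P_{Go} + P_{Hop} = 0 ⇒ P_{Go} = 25.25 + 0.25P_{Hop}.
At P_{Hop} = 61: P_{Go} = 25.25 + 0.25·61 = 40.5.

40.5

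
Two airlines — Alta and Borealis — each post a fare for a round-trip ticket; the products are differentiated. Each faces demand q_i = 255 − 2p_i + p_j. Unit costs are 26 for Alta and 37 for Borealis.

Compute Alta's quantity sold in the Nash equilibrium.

Alta's profit: π = (p_{Alta} − 26)(255 − 2p_{Alta} + p_{Borealis}).
∂π/∂p_{Alta} = 307 − 4p_{Alta} + p_{Borealis} = 0 ⇒ p_{Alta} = 76.75 + 0.25p_{Borealis}.
Similarly p_{Borealis} = 82.25 + 0.25p_{Alta}.
Solving the two reaction functions simultaneously: (1 − (0.25)(0.25))p_{Alta} = 76.75 + 0.25·82.25, so 0.9375p_{Alta} = 97.3125 and p_{Alta} = 103.8.
Then p_{Borealis} = 82.25 + 0.25·103.8 = 108.2.
q_{Alta} = 255 − 2·103.8 + 108.2 = 155.6.

155.6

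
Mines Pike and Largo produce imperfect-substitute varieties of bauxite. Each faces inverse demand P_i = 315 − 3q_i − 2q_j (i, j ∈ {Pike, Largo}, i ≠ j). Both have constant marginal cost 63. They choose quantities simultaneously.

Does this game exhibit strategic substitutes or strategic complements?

Mine Pike's profit: π = q_{Pike}(315 − 3q_{Pike} − 2q_{Largo}) − 63q_{Pike}.
∂π/∂q_{Pike} = 252 − 6q_{Pike} − 2q_{Largo} = 0 ⇒ q_{Pike} = 42 − (1/3)q_{Largo}.
The best-response slope dq_{Pike}/dq_{Largo} = −1/3 < 0: the reaction function is downward-sloping, so the choices are strategic substitutes.

strategic substitutes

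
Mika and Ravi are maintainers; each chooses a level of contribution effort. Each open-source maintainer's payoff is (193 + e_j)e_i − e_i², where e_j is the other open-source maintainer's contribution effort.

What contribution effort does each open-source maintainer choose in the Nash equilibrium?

193

Mika's payoff is (193 + e_R)e_M − e_M².
∂π/∂e_M = 193 + e_R − 2e_M = 0, so e_M = 96.5 + 0.5e_R.
By symmetry e_R = e_M; substituting into the reaction function, 0.5e_M = 96.5 and e_M = 193.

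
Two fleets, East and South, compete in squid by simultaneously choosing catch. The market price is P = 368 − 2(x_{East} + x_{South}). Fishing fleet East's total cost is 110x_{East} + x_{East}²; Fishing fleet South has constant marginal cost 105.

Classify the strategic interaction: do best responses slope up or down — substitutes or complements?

Fishing fleet East's profit: π = x_{East}(368 − 2(x_{East} + x_{South})) − 110x_{East} − x_{East}².
∂π/∂x_{East} = 258 − 6x_{East} − 2x_{South} = 0, so x_{East} = 43 − (1/3)x_{South}.
The best-response slope dx_{East}/dx_{South} = −1/3 < 0: the reaction function is downward-sloping, so the choices are strategic substitutes.

strategic substitutes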